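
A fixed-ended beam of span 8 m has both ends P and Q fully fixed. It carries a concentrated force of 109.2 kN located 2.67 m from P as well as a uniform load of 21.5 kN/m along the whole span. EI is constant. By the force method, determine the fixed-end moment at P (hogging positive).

M_P = 244.1 kN·m

Release both end moments; the primary structure is a simply-supported span PQ with redundants M_P and M_Q.
On the primary (simply-supported) span, the end slopes from the loading are:
  at P: point load 109.2 at a = 2.67: Pab(L + b)/(6LEI) = 431.6/EI
  at Q: point load 109.2 at a = 2.67: Pab(L + a)/(6LEI) = 345.4/EI
  at P: UDL 21.5: wL³/(24EI) = 458.7/EI
  at Q: UDL 21.5: wL³/(24EI) = 458.7/EI
  θ_P0 = 890.2/EI,  θ_Q0 = 804.1/EI
Flexibility coefficients: a unit moment at one end gives L/(3EI) there and L/(6EI) at the far end, so f₁₁ = f₂₂ = 2.667/EI and f₁₂ = f₂₁ = 1.333/EI.
Compatibility — zero rotation at each built-in end:
  2.667 M_P + 1.333 M_Q = 890.2
  1.333 M_P + 2.667 M_Q = 804.1
Solving the pair gives M_P = 244.1 kN·m and M_Q = 179.5 kN·m (hogging).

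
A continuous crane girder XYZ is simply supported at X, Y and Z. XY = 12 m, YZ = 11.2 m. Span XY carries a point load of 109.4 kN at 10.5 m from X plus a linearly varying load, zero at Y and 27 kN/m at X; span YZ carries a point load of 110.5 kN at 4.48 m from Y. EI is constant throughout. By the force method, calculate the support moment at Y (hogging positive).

Take M_Y as the redundant. Released structure: two simple spans XY and YZ with a hinge at Y.
Discontinuity in slope at Y on the released structure — sum the simple-span end rotations:
  span XY: point load 109.4 at a = 10.5: Pab(L + a)/(6LEI) = 538.5/EI
  span XY: triangular load, peak 27: 7w₀L³/(360EI) = 907.2/EI
  span YZ: point load 110.5 at a = 4.48: Pab(L + b)/(6LEI) = 887.1/EI
  relative rotation θ_0 = (1446 + 887.1)/EI = 2333/EI
A unit hogging moment at Y produces rotation L₁/(3EI) + L₂/(3EI) = 7.733/EI.
Slope continuity at Y: θ_0 = M_Y·7.733/EI, so M_Y = 2333/7.733 = 301.7 kN·m (hogging).

M_Y = 301.7 kN·m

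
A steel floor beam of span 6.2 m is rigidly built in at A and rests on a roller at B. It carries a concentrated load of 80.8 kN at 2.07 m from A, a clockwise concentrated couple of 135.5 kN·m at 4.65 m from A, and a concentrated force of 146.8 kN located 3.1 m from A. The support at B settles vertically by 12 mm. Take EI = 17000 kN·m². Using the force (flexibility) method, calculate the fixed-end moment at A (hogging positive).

M_A = 224.3 kN·m

Take the reaction at B as the redundant and release it; the primary structure is a cantilever fixed at A.
Downward deflection at the released point B due to the loads:
  point load 80.8 at a = 2.07: Pa²(3L − a)/(6EI) = 953.8/EI
  clockwise couple 135.5 at a = 4.65: M₀a(2L − a)/(2EI) = 2442/EI
  point load 146.8 at a = 3.1: Pa²(3L − a)/(6EI) = 3644/EI
  δ_0 = 7040/EI
Tip deflection under a unit load at B: L³/(3EI) = 79.44/EI.
With EI = 17000 kN·m²: δ_0 = 0.41411 m and δ_{BB} = 0.004673 m/kN.
Compatibility — the beam at B must follow the support down by 0.012 m: δ_0 − R_B·δ_{BB} = 0.012, so R_B = (0.41411 − 0.012)/0.004673 = 86.05 kN.
Moment equilibrium about A: M_A = Σ(load moments about A) − R_B·L = 757.8 − 86.05×6.2 = 224.3 kN·m.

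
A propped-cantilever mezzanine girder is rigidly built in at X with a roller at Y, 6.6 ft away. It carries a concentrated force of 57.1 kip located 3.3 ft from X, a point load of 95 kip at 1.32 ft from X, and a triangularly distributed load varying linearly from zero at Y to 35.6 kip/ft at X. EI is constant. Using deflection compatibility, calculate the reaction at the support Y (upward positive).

R_Y = 46.66 kip

Remove the prop at Y; the released (primary) structure is a cantilever built in at X.
Downward deflection at the released point Y due to the loads:
  point load 57.1 at a = 3.3: Pa²(3L − a)/(6EI) = 1710/EI
  point load 95 at a = 1.32: Pa²(3L − a)/(6EI) = 509.8/EI
  triangular load, peak 35.6 at the fixed end: w₀L⁴/(30EI) = 2252/EI
  δ_0 = 4471/EI
Flexibility coefficient — unit upward force at Y: δ_{YY} = L³/(3EI) = 95.83/EI.
Compatibility at Y: δ_0 − R_Y·δ_{YY} = 0, so R_Y = 4471/95.83 = 46.66 kip.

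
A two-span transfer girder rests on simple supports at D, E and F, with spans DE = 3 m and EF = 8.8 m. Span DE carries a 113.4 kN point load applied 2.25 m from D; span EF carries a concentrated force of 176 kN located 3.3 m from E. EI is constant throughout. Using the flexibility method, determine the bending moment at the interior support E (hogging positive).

M_E = 234.1 kN·m

Take M_E as the redundant. Released structure: two simple spans DE and EF with a hinge at E.
Discontinuity in slope at E on the released structure — sum the simple-span end rotations:
  span DE: point load 113.4 at a = 2.25: Pab(L + a)/(6LEI) = 55.81/EI
  span EF: point load 176 at a = 3.3: Pab(L + b)/(6LEI) = 865.1/EI
  relative rotation θ_0 = (55.81 + 865.1)/EI = 921/EI
A unit hogging moment at E produces rotation L₁/(3EI) + L₂/(3EI) = 3.933/EI.
Compatibility: M_E·(L₁+L₂)/(3EI) = θ_0, giving M_E = 234.1 kN·m (hogging).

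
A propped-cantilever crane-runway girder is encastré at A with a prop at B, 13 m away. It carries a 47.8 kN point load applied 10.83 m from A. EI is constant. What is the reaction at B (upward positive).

R_B = 35.94 kN

Take the reaction at B as the redundant and release it; the primary structure is a cantilever fixed at A.
Deflection at B on the released cantilever, summing each load's contribution:
  point load 47.8 at a = 10.83: Pa²(3L − a)/(6EI) = 26322/EI
Tip deflection under a unit load at B: L³/(3EI) = 732.3/EI.
The prop prevents deflection at B: R_B = δ_0/δ_{BB} = 26322/732.3 = 35.94 kN.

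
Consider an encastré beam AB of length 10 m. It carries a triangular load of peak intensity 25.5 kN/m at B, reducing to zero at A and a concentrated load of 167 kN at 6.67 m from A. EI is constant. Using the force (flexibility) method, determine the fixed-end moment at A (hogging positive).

Release both end moments; the primary structure is a simply-supported span AB with redundants M_A and M_B.
On the primary (simply-supported) span, the end slopes from the loading are:
  at A: triangular load, peak 25.5: 7w₀L³/(360EI) = 495.8/EI
  at B: triangular load, peak 25.5: w₀L³/(45EI) = 566.7/EI
  at A: point load 167 at a = 6.67: Pab(L + b)/(6LEI) = 824.1/EI
  at B: point load 167 at a = 6.67: Pab(L + a)/(6LEI) = 1031/EI
  θ_A0 = 1320/EI,  θ_B0 = 1597/EI
Flexibility coefficients: a unit moment at one end gives L/(3EI) there and L/(6EI) at the far end, so f₁₁ = f₂₂ = 3.333/EI and f₁₂ = f₂₁ = 1.667/EI.
Compatibility — zero rotation at each built-in end:
  3.333 M_A + 1.667 M_B = 1320
  1.667 M_A + 3.333 M_B = 1597
Solving the pair gives M_A = 208.5 kN·m and M_B = 374.9 kN·m (hogging).

M_A = 208.5 kN·m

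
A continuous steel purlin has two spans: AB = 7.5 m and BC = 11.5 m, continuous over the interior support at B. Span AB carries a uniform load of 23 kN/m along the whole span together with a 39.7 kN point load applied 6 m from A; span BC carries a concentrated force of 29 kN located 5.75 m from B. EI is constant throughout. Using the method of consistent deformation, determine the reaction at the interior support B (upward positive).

R_B = 158.6 kN

Release continuity at B by inserting a hinge; the redundant is the internal moment M_B. The primary structure is two simply-supported spans AB and BC.
Rotations at B on the released spans (each span's end-slope, ×1/EI):
  span AB: UDL 23: wL³/(24EI) = 404.3/EI
  span AB: point load 39.7 at a = 6: Pab(L + a)/(6LEI) = 107.2/EI
  span BC: point load 29 at a = 5.75: Pab(L + b)/(6LEI) = 239.7/EI
  relative rotation θ_0 = (511.5 + 239.7)/EI = 751.2/EI
A unit hogging moment at B produces rotation L₁/(3EI) + L₂/(3EI) = 6.333/EI.
Slope continuity at B: θ_0 = M_B·6.333/EI, so M_B = 751.2/6.333 = 118.6 kN·m (hogging).
Span AB, ΣM about A with M_B applied at B: R_B^{AB}·7.5 = 885.1 + 118.6, so R_B^{AB} = 133.8 kN and R_A = 212.2 − 133.8 = 78.38 kN.
Span BC, ΣM about C: R_B^{BC}·11.5 = 166.8 + 118.6, so R_B^{BC} = 24.81 kN and R_C = 29 − 24.81 = 4.186 kN.
R_B = 133.8 + 24.81 = 158.6 kN.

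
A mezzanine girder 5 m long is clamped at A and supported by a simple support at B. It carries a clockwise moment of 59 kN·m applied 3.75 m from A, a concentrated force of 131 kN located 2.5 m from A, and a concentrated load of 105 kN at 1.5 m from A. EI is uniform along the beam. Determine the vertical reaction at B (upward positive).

R_B = 70.29 kN

Choose R_B as the redundant. The primary structure is the cantilever fixed at A.
Free-end deflection of the primary structure under the applied loading (downward +):
  clockwise couple 59 at a = 3.75: M₀a(2L − a)/(2EI) = 691.4/EI
  point load 131 at a = 2.5: Pa²(3L − a)/(6EI) = 1706/EI
  point load 105 at a = 1.5: Pa²(3L − a)/(6EI) = 531.6/EI
  δ_0 = 2929/EI
Tip deflection under a unit load at B: L³/(3EI) = 41.67/EI.
The prop prevents deflection at B: R_B = δ_0/δ_{BB} = 2929/41.67 = 70.29 kN.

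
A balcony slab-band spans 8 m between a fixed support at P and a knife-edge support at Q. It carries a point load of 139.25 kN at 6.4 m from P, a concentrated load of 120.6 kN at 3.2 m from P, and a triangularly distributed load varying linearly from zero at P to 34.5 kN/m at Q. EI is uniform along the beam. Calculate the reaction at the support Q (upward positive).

Remove the prop at Q; the released (primary) structure is a cantilever built in at P.
Deflection at Q on the released cantilever, summing each load's contribution:
  point load 139.25 at a = 6.4: Pa²(3L − a)/(6EI) = 16731/EI
  point load 120.6 at a = 3.2: Pa²(3L − a)/(6EI) = 4281/EI
  triangular load, peak 34.5 at the free end: 11w₀L⁴/(120EI) = 12954/EI
  δ_0 = 33966/EI
Tip deflection under a unit load at Q: L³/(3EI) = 170.7/EI.
Compatibility at Q: δ_0 − R_Q·δ_{QQ} = 0, so R_Q = 33966/170.7 = 199 kN.

R_Q = 199 kN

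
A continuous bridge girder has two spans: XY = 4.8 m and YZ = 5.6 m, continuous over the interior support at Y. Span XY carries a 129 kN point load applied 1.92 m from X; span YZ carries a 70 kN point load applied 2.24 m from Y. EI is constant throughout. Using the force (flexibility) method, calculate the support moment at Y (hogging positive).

Take M_Y as the redundant. Released structure: two simple spans XY and YZ with a hinge at Y.
End slopes at the hinge Y, treating each span as simply supported:
  span XY: point load 129 at a = 1.92: Pab(L + a)/(6LEI) = 166.4/EI
  span YZ: point load 70 at a = 2.24: Pab(L + b)/(6LEI) = 140.5/EI
  relative rotation θ_0 = (166.4 + 140.5)/EI = 306.9/EI
A unit hogging moment at Y produces rotation L₁/(3EI) + L₂/(3EI) = 3.467/EI.
Slope continuity at Y: θ_0 = M_Y·3.467/EI, so M_Y = 306.9/3.467 = 88.54 kN·m (hogging).

M_Y = 88.54 kN·m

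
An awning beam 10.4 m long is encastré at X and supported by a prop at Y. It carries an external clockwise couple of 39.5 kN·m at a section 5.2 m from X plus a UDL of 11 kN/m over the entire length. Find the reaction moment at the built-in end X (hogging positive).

Take the reaction at Y as the redundant and release it; the primary structure is a cantilever fixed at X.
Deflection at Y on the released cantilever, summing each load's contribution:
  clockwise couple 39.5 at a = 5.2: M₀a(2L − a)/(2EI) = 1602/EI
  UDL 11: wL⁴/(8EI) = 16086/EI
  δ_0 = 17688/EI
Tip deflection under a unit load at Y: L³/(3EI) = 375/EI.
Compatibility at Y: δ_0 − R_Y·δ_{YY} = 0, so R_Y = 17688/375 = 47.17 kN.
Moment equilibrium about X: M_X = Σ(load moments about X) − R_Y·L = 634.4 − 47.17×10.4 = 143.8 kN·m.

M_X = 143.8 kN·m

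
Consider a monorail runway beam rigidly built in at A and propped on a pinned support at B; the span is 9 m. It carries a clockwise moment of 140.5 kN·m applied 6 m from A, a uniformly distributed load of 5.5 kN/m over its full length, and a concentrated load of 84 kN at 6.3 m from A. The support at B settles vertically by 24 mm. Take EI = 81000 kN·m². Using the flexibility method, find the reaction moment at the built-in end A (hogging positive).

M_A = 184 kN·m

Release the roller at B. Primary structure: cantilever fixed at A.
Downward deflection at the released point B due to the loads:
  clockwise couple 140.5 at a = 6: M₀a(2L − a)/(2EI) = 5058/EI
  UDL 5.5: wL⁴/(8EI) = 4511/EI
  point load 84 at a = 6.3: Pa²(3L − a)/(6EI) = 11502/EI
  δ_0 = 21071/EI
Tip deflection under a unit load at B: L³/(3EI) = 243/EI.
With EI = 81000 kN·m²: δ_0 = 0.26013 m and δ_{BB} = 0.003 m/kN.
Compatibility — the beam at B must follow the support down by 0.024 m: δ_0 − R_B·δ_{BB} = 0.024, so R_B = (0.26013 − 0.024)/0.003 = 78.71 kN.
Moment equilibrium about A: M_A = Σ(load moments about A) − R_B·L = 892.5 − 78.71×9 = 184 kN·m.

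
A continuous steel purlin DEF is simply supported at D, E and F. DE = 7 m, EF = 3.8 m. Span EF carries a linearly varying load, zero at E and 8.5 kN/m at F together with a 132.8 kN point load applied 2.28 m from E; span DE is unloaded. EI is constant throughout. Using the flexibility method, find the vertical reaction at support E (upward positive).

Release continuity at E by inserting a hinge; the redundant is the internal moment M_E. The primary structure is two simply-supported spans DE and EF.
Discontinuity in slope at E on the released structure — sum the simple-span end rotations:
  span EF: triangular load, peak 8.5: 7w₀L³/(360EI) = 9.069/EI
  span EF: point load 132.8 at a = 2.28: Pab(L + b)/(6LEI) = 107.4/EI
  relative rotation θ_0 = (0 + 116.5)/EI = 116.5/EI
A unit hogging moment at E produces rotation L₁/(3EI) + L₂/(3EI) = 3.6/EI.
Slope continuity at E: θ_0 = M_E·3.6/EI, so M_E = 116.5/3.6 = 32.35 kN·m (hogging).
Span DE, ΣM about D with M_E applied at E: R_E^{DE}·7 = 0 + 32.35, so R_E^{DE} = 4.621 kN and R_D = 0 − 4.621 = -4.621 kN.
Span EF, ΣM about F: R_E^{EF}·3.8 = 222.3 + 32.35, so R_E^{EF} = 67.02 kN and R_F = 148.9 − 67.02 = 81.93 kN.
R_E = 4.621 + 67.02 = 71.64 kN.

R_E = 71.64 kN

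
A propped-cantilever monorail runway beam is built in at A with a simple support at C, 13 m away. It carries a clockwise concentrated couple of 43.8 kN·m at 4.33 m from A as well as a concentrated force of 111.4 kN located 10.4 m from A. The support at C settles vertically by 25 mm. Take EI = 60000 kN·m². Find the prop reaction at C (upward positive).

R_C = 79.18 kN

Take the reaction at C as the redundant and release it; the primary structure is a cantilever fixed at A.
Primary-structure tip deflection at C by superposition:
  clockwise couple 43.8 at a = 4.33: M₀a(2L − a)/(2EI) = 2055/EI
  point load 111.4 at a = 10.4: Pa²(3L − a)/(6EI) = 57434/EI
  δ_0 = 59489/EI
Tip deflection under a unit load at C: L³/(3EI) = 732.3/EI.
With EI = 60000 kN·m²: δ_0 = 0.99148 m and δ_{CC} = 0.012206 m/kN.
Compatibility — the beam at C must follow the support down by 0.025 m: δ_0 − R_C·δ_{CC} = 0.025, so R_C = (0.99148 − 0.025)/0.012206 = 79.18 kN.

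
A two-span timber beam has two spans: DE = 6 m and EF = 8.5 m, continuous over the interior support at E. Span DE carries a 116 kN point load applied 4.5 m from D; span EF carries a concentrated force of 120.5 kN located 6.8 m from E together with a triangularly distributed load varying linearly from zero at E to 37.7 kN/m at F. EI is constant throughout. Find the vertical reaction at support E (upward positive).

R_E = 220.8 kN

Insert a hinge at E; M_E is the redundant, and each span becomes simply supported.
Discontinuity in slope at E on the released structure — sum the simple-span end rotations:
  span DE: point load 116 at a = 4.5: Pab(L + a)/(6LEI) = 228.4/EI
  span EF: point load 120.5 at a = 6.8: Pab(L + b)/(6LEI) = 278.6/EI
  span EF: triangular load, peak 37.7: 7w₀L³/(360EI) = 450.2/EI
  relative rotation θ_0 = (228.4 + 728.8)/EI = 957.2/EI
A unit hogging moment at E produces rotation L₁/(3EI) + L₂/(3EI) = 4.833/EI.
Slope continuity at E: θ_0 = M_E·4.833/EI, so M_E = 957.2/4.833 = 198 kN·m (hogging).
Span DE, ΣM about D with M_E applied at E: R_E^{DE}·6 = 522 + 198, so R_E^{DE} = 120 kN and R_D = 116 − 120 = -4.005 kN.
Span EF, ΣM about F: R_E^{EF}·8.5 = 658.8 + 198, so R_E^{EF} = 100.8 kN and R_F = 280.7 − 100.8 = 179.9 kN.
R_E = 120 + 100.8 = 220.8 kN.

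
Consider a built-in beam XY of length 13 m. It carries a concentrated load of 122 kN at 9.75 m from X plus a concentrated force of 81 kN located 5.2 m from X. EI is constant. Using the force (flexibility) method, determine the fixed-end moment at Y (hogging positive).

M_Y = 324.1 kN·m

Take the two fixed-end moments M_X, M_Y as redundants; the released structure is the simple span XY.
Simple-span end rotations at X and Y under the given loads:
  at X: point load 122 at a = 9.75: Pab(L + b)/(6LEI) = 805.4/EI
  at Y: point load 122 at a = 9.75: Pab(L + a)/(6LEI) = 1128/EI
  at X: point load 81 at a = 5.2: Pab(L + b)/(6LEI) = 876.1/EI
  at Y: point load 81 at a = 5.2: Pab(L + a)/(6LEI) = 766.6/EI
  θ_X0 = 1681/EI,  θ_Y0 = 1894/EI
Flexibility coefficients: a unit moment at one end gives L/(3EI) there and L/(6EI) at the far end, so f₁₁ = f₂₂ = 4.333/EI and f₁₂ = f₂₁ = 2.167/EI.
Compatibility — zero rotation at each built-in end:
  4.333 M_X + 2.167 M_Y = 1681
  2.167 M_X + 4.333 M_Y = 1894
Solving the pair gives M_X = 226 kN·m and M_Y = 324.1 kN·m (hogging).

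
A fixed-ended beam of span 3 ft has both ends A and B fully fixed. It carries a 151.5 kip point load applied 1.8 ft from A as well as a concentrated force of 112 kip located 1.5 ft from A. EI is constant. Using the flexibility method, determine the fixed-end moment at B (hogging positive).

Release both end moments; the primary structure is a simply-supported span AB with redundants M_A and M_B.
On the primary (simply-supported) span, the end slopes from the loading are:
  at A: point load 151.5 at a = 1.8: Pab(L + b)/(6LEI) = 76.36/EI
  at B: point load 151.5 at a = 1.8: Pab(L + a)/(6LEI) = 87.26/EI
  at A: point load 112 at a = 1.5: Pab(L + b)/(6LEI) = 63/EI
  at B: point load 112 at a = 1.5: Pab(L + a)/(6LEI) = 63/EI
  θ_A0 = 139.4/EI,  θ_B0 = 150.3/EI
Flexibility coefficients: a unit moment at one end gives L/(3EI) there and L/(6EI) at the far end, so f₁₁ = f₂₂ = 1/EI and f₁₂ = f₂₁ = 0.5/EI.
Compatibility — zero rotation at each built-in end:
  1 M_A + 0.5 M_B = 139.4
  0.5 M_A + 1 M_B = 150.3
Solving the pair gives M_A = 85.63 kip·ft and M_B = 107.4 kip·ft (hogging).

M_B = 107.4 kip·ft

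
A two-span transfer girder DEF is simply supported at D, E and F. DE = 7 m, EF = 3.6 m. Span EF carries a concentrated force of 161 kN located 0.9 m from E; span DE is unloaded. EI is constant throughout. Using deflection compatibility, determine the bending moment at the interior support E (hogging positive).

Release continuity at E by inserting a hinge; the redundant is the internal moment M_E. The primary structure is two simply-supported spans DE and EF.
Rotations at E on the released spans (each span's end-slope, ×1/EI):
  span EF: point load 161 at a = 0.9: Pab(L + b)/(6LEI) = 114.1/EI
  relative rotation θ_0 = (0 + 114.1)/EI = 114.1/EI
A unit hogging moment at E produces rotation L₁/(3EI) + L₂/(3EI) = 3.533/EI.
Compatibility: M_E·(L₁+L₂)/(3EI) = θ_0, giving M_E = 32.29 kN·m (hogging).

M_E = 32.29 kN·m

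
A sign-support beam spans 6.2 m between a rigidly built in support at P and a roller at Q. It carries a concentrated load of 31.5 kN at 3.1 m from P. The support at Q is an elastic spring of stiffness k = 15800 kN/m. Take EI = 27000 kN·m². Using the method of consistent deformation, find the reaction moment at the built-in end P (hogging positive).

M_P = 37.9 kN·m

Release the roller at Q. Primary structure: cantilever fixed at P.
Primary-structure tip deflection at Q by superposition:
  point load 31.5 at a = 3.1: Pa²(3L − a)/(6EI) = 782/EI
Tip deflection under a unit load at Q: L³/(3EI) = 79.44/EI.
With EI = 27000 kN·m²: δ_0 = 0.028963 m and δ_{QQ} = 0.002942 m/kN.
Compatibility — the spring shortens by R_Q/k under the reaction it provides: δ_0 − R_Q·δ_{QQ} = R_Q/k. With 1/k = 0.000063 m/kN, R_Q = δ_0 / (δ_{QQ} + 1/k) = 0.028963 / (0.002942 + 0.000063) = 9.636 kN.
Moment equilibrium about P: M_P = Σ(load moments about P) − R_Q·L = 97.65 − 9.636×6.2 = 37.9 kN·m.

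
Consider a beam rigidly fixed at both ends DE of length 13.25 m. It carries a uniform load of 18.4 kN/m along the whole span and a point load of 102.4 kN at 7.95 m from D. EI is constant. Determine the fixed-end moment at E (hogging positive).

Take the two fixed-end moments M_D, M_E as redundants; the released structure is the simple span DE.
On the primary (simply-supported) span, the end slopes from the loading are:
  at D: UDL 18.4: wL³/(24EI) = 1783/EI
  at E: UDL 18.4: wL³/(24EI) = 1783/EI
  at D: point load 102.4 at a = 7.95: Pab(L + b)/(6LEI) = 1007/EI
  at E: point load 102.4 at a = 7.95: Pab(L + a)/(6LEI) = 1151/EI
  θ_D0 = 2790/EI,  θ_E0 = 2934/EI
Flexibility coefficients: a unit moment at one end gives L/(3EI) there and L/(6EI) at the far end, so f₁₁ = f₂₂ = 4.417/EI and f₁₂ = f₂₁ = 2.208/EI.
Compatibility — zero rotation at each built-in end:
  4.417 M_D + 2.208 M_E = 2790
  2.208 M_D + 4.417 M_E = 2934
Solving the pair gives M_D = 399.4 kN·m and M_E = 464.6 kN·m (hogging).

M_E = 464.6 kN·m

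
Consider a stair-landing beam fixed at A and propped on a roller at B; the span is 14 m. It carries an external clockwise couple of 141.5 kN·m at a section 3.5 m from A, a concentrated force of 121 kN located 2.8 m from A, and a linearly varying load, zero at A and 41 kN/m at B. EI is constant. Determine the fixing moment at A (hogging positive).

Choose R_B as the redundant. The primary structure is the cantilever fixed at A.
Downward deflection at the released point B due to the loads:
  clockwise couple 141.5 at a = 3.5: M₀a(2L − a)/(2EI) = 6067/EI
  point load 121 at a = 2.8: Pa²(3L − a)/(6EI) = 6198/EI
  triangular load, peak 41 at the free end: 11w₀L⁴/(120EI) = 144380/EI
  δ_0 = 156645/EI
Flexibility coefficient — unit upward force at B: δ_{BB} = L³/(3EI) = 914.7/EI.
The prop prevents deflection at B: R_B = δ_0/δ_{BB} = 156645/914.7 = 171.3 kN.
Moment equilibrium about A: M_A = Σ(load moments about A) − R_B·L = 3159 − 171.3×14 = 761.3 kN·m.

M_A = 761.3 kN·m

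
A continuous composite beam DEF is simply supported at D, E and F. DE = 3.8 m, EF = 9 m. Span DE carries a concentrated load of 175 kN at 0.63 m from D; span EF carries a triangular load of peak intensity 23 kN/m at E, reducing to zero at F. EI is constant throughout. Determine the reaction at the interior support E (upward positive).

Release continuity at E by inserting a hinge; the redundant is the internal moment M_E. The primary structure is two simply-supported spans DE and EF.
Rotations at E on the released spans (each span's end-slope, ×1/EI):
  span DE: point load 175 at a = 0.63: Pab(L + a)/(6LEI) = 67.91/EI
  span EF: triangular load, peak 23: w₀L³/(45EI) = 372.6/EI
  relative rotation θ_0 = (67.91 + 372.6)/EI = 440.5/EI
A unit hogging moment at E produces rotation L₁/(3EI) + L₂/(3EI) = 4.267/EI.
Compatibility: M_E·(L₁+L₂)/(3EI) = θ_0, giving M_E = 103.2 kN·m (hogging).
Span DE, ΣM about D with M_E applied at E: R_E^{DE}·3.8 = 110.2 + 103.2, so R_E^{DE} = 56.18 kN and R_D = 175 − 56.18 = 118.8 kN.
Span EF, ΣM about F: R_E^{EF}·9 = 621 + 103.2, so R_E^{EF} = 80.47 kN and R_F = 103.5 − 80.47 = 23.03 kN.
R_E = 56.18 + 80.47 = 136.7 kN.

R_E = 136.7 kN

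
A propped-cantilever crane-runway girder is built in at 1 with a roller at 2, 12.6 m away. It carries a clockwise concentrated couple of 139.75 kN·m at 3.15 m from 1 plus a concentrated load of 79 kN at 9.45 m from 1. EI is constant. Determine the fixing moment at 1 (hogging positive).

Take the reaction at 2 as the redundant and release it; the primary structure is a cantilever fixed at 1.
Deflection at 2 on the released cantilever, summing each load's contribution:
  clockwise couple 139.75 at a = 3.15: M₀a(2L − a)/(2EI) = 4853/EI
  point load 79 at a = 9.45: Pa²(3L − a)/(6EI) = 33334/EI
  δ_0 = 38188/EI
Flexibility coefficient — unit upward force at 2: δ_{22} = L³/(3EI) = 666.8/EI.
The prop prevents deflection at 2: R_2 = δ_0/δ_{22} = 38188/666.8 = 57.27 kN.
Moment equilibrium about 1: M_1 = Σ(load moments about 1) − R_2·L = 886.3 − 57.27×12.6 = 164.7 kN·m.

M_1 = 164.7 kN·m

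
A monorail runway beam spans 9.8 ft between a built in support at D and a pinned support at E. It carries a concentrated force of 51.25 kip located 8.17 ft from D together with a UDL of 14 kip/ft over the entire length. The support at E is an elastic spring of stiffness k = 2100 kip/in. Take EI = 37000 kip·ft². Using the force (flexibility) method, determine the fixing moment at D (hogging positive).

M_D = 212.8 kip·ft

Release the roller at E. Primary structure: cantilever fixed at D.
Primary-structure tip deflection at E by superposition:
  point load 51.25 at a = 8.17: Pa²(3L − a)/(6EI) = 12104/EI
  UDL 14: wL⁴/(8EI) = 16141/EI
  δ_0 = 28246/EI
Flexibility coefficient — unit upward force at E: δ_{EE} = L³/(3EI) = 313.7/EI.
With EI = 37000 kip·ft²: δ_0 = 0.7634 ft and δ_{EE} = 0.008479 ft/kip.
Compatibility — the spring shortens by R_E/k under the reaction it provides: δ_0 − R_E·δ_{EE} = R_E/k. With 1/k = 1/(2100×12) ft/kip = 0.00004 ft/kip, R_E = δ_0 / (δ_{EE} + 1/k) = 0.7634 / (0.008479 + 0.00004) = 89.61 kip.
Moment equilibrium about D: M_D = Σ(load moments about D) − R_E·L = 1091 − 89.61×9.8 = 212.8 kip·ft.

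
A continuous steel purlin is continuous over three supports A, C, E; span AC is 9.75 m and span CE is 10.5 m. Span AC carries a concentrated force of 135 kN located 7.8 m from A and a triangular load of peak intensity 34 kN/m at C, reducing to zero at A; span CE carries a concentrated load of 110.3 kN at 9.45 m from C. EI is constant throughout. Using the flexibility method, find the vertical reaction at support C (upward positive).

R_C = 274 kN

Insert a hinge at C; M_C is the redundant, and each span becomes simply supported.
Discontinuity in slope at C on the released structure — sum the simple-span end rotations:
  span AC: point load 135 at a = 7.8: Pab(L + a)/(6LEI) = 616/EI
  span AC: triangular load, peak 34: w₀L³/(45EI) = 700.3/EI
  span CE: point load 110.3 at a = 9.45: Pab(L + b)/(6LEI) = 200.6/EI
  relative rotation θ_0 = (1316 + 200.6)/EI = 1517/EI
A unit hogging moment at C produces rotation L₁/(3EI) + L₂/(3EI) = 6.75/EI.
Slope continuity at C: θ_0 = M_C·6.75/EI, so M_C = 1517/6.75 = 224.7 kN·m (hogging).
Span AC, ΣM about A with M_C applied at C: R_C^{AC}·9.75 = 2130 + 224.7, so R_C^{AC} = 241.5 kN and R_A = 300.8 − 241.5 = 59.2 kN.
Span CE, ΣM about E: R_C^{CE}·10.5 = 115.8 + 224.7, so R_C^{CE} = 32.43 kN and R_E = 110.3 − 32.43 = 77.87 kN.
R_C = 241.5 + 32.43 = 274 kN.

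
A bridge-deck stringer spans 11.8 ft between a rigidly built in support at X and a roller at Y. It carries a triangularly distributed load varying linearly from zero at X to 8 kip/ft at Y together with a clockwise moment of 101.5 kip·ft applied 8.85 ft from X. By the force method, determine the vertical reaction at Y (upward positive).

Take the reaction at Y as the redundant and release it; the primary structure is a cantilever fixed at X.
Downward deflection at the released point Y due to the loads:
  triangular load, peak 8 at the free end: 11w₀L⁴/(120EI) = 14218/EI
  clockwise couple 101.5 at a = 8.85: M₀a(2L − a)/(2EI) = 6625/EI
  δ_0 = 20842/EI
Flexibility coefficient — unit upward force at Y: δ_{YY} = L³/(3EI) = 547.7/EI.
Compatibility at Y: δ_0 − R_Y·δ_{YY} = 0, so R_Y = 20842/547.7 = 38.06 kip.

R_Y = 38.06 kip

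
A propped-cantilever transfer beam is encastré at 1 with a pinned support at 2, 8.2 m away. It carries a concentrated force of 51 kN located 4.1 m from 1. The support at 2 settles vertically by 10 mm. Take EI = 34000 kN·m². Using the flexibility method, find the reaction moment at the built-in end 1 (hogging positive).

Release the roller at 2. Primary structure: cantilever fixed at 1.
Free-end deflection of the primary structure under the applied loading (downward +):
  point load 51 at a = 4.1: Pa²(3L − a)/(6EI) = 2929/EI
Tip deflection under a unit load at 2: L³/(3EI) = 183.8/EI.
With EI = 34000 kN·m²: δ_0 = 0.086151 m and δ_{22} = 0.005406 m/kN.
Compatibility — the beam at 2 must follow the support down by 0.01 m: δ_0 − R_2·δ_{22} = 0.01, so R_2 = (0.086151 − 0.01)/0.005406 = 14.09 kN.
Moment equilibrium about 1: M_1 = Σ(load moments about 1) − R_2·L = 209.1 − 14.09×8.2 = 93.58 kN·m.

M_1 = 93.58 kN·m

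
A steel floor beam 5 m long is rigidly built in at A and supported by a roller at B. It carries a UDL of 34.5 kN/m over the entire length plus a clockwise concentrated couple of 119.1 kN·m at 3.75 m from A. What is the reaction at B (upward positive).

Release the roller at B. Primary structure: cantilever fixed at A.
Downward deflection at the released point B due to the loads:
  UDL 34.5: wL⁴/(8EI) = 2695/EI
  clockwise couple 119.1 at a = 3.75: M₀a(2L − a)/(2EI) = 1396/EI
  δ_0 = 4091/EI
Tip deflection under a unit load at B: L³/(3EI) = 41.67/EI.
Compatibility at B: δ_0 − R_B·δ_{BB} = 0, so R_B = 4091/41.67 = 98.18 kN.

R_B = 98.18 kN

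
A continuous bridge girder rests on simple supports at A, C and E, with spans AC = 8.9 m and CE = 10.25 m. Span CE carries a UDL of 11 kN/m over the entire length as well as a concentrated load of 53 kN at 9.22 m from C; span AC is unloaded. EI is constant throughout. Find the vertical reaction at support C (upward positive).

R_C = 80.97 kN

Take M_C as the redundant. Released structure: two simple spans AC and CE with a hinge at C.
End slopes at the hinge C, treating each span as simply supported:
  span CE: UDL 11: wL³/(24EI) = 493.6/EI
  span CE: point load 53 at a = 9.22: Pab(L + b)/(6LEI) = 92.32/EI
  relative rotation θ_0 = (0 + 585.9)/EI = 585.9/EI
A unit hogging moment at C produces rotation L₁/(3EI) + L₂/(3EI) = 6.383/EI.
Slope continuity at C: θ_0 = M_C·6.383/EI, so M_C = 585.9/6.383 = 91.78 kN·m (hogging).
Span AC, ΣM about A with M_C applied at C: R_C^{AC}·8.9 = 0 + 91.78, so R_C^{AC} = 10.31 kN and R_A = 0 − 10.31 = -10.31 kN.
Span CE, ΣM about E: R_C^{CE}·10.25 = 632.4 + 91.78, so R_C^{CE} = 70.66 kN and R_E = 165.8 − 70.66 = 95.09 kN.
R_C = 10.31 + 70.66 = 80.97 kN.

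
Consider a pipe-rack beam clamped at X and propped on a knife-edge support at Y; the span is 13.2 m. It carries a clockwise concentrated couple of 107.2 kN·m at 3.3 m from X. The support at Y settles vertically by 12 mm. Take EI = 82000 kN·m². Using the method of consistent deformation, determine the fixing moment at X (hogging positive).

M_X = 53.79 kN·m

Choose R_Y as the redundant. The primary structure is the cantilever fixed at X.
Free-end deflection of the primary structure under the applied loading (downward +):
  clockwise couple 107.2 at a = 3.3: M₀a(2L − a)/(2EI) = 4086/EI
Flexibility coefficient — unit upward force at Y: δ_{YY} = L³/(3EI) = 766.7/EI.
With EI = 82000 kN·m²: δ_0 = 0.049828 m and δ_{YY} = 0.009349 m/kN.
Compatibility — the beam at Y must follow the support down by 0.012 m: δ_0 − R_Y·δ_{YY} = 0.012, so R_Y = (0.049828 − 0.012)/0.009349 = 4.046 kN.
Moment equilibrium about X: M_X = Σ(load moments about X) − R_Y·L = 107.2 − 4.046×13.2 = 53.79 kN·m.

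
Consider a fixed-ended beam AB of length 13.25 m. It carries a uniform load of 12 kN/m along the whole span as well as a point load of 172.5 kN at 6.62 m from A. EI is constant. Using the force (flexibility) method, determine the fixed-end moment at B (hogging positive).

M_B = 461 kN·m

Release both end moments; the primary structure is a simply-supported span AB with redundants M_A and M_B.
On the primary (simply-supported) span, the end slopes from the loading are:
  at A: UDL 12: wL³/(24EI) = 1163/EI
  at B: UDL 12: wL³/(24EI) = 1163/EI
  at A: point load 172.5 at a = 6.62: Pab(L + b)/(6LEI) = 1893/EI
  at B: point load 172.5 at a = 6.62: Pab(L + a)/(6LEI) = 1892/EI
  θ_A0 = 3056/EI,  θ_B0 = 3055/EI
Flexibility coefficients: a unit moment at one end gives L/(3EI) there and L/(6EI) at the far end, so f₁₁ = f₂₂ = 4.417/EI and f₁₂ = f₂₁ = 2.208/EI.
Compatibility — zero rotation at each built-in end:
  4.417 M_A + 2.208 M_B = 3056
  2.208 M_A + 4.417 M_B = 3055
Solving the pair gives M_A = 461.5 kN·m and M_B = 461 kN·m (hogging).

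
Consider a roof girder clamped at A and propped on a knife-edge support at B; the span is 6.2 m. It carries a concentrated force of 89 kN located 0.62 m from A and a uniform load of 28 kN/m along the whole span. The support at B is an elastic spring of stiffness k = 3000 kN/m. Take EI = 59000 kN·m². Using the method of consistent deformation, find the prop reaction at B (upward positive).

R_B = 53.22 kN

Choose R_B as the redundant. The primary structure is the cantilever fixed at A.
Primary-structure tip deflection at B by superposition:
  point load 89 at a = 0.62: Pa²(3L − a)/(6EI) = 102.5/EI
  UDL 28: wL⁴/(8EI) = 5172/EI
  δ_0 = 5274/EI
Tip deflection under a unit load at B: L³/(3EI) = 79.44/EI.
With EI = 59000 kN·m²: δ_0 = 0.089394 m and δ_{BB} = 0.001346 m/kN.
Compatibility — the spring shortens by R_B/k under the reaction it provides: δ_0 − R_B·δ_{BB} = R_B/k. With 1/k = 0.000333 m/kN, R_B = δ_0 / (δ_{BB} + 1/k) = 0.089394 / (0.001346 + 0.000333) = 53.22 kN.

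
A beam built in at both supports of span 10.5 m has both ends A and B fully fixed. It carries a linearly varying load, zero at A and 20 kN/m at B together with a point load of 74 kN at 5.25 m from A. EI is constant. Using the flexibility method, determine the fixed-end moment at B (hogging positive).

Take the two fixed-end moments M_A, M_B as redundants; the released structure is the simple span AB.
Simple-span end rotations at A and B under the given loads:
  at A: triangular load, peak 20: 7w₀L³/(360EI) = 450.2/EI
  at B: triangular load, peak 20: w₀L³/(45EI) = 514.5/EI
  at A: point load 74 at a = 5.25: Pab(L + b)/(6LEI) = 509.9/EI
  at B: point load 74 at a = 5.25: Pab(L + a)/(6LEI) = 509.9/EI
  θ_A0 = 960.1/EI,  θ_B0 = 1024/EI
Flexibility coefficients: a unit moment at one end gives L/(3EI) there and L/(6EI) at the far end, so f₁₁ = f₂₂ = 3.5/EI and f₁₂ = f₂₁ = 1.75/EI.
Compatibility — zero rotation at each built-in end:
  3.5 M_A + 1.75 M_B = 960.1
  1.75 M_A + 3.5 M_B = 1024
Solving the pair gives M_A = 170.6 kN·m and M_B = 207.4 kN·m (hogging).

M_B = 207.4 kN·m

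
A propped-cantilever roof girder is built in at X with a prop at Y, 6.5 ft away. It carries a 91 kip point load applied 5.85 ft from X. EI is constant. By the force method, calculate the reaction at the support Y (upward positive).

Remove the prop at Y; the released (primary) structure is a cantilever built in at X.
Downward deflection at the released point Y due to the loads:
  point load 91 at a = 5.85: Pa²(3L − a)/(6EI) = 7085/EI
Flexibility coefficient — unit upward force at Y: δ_{YY} = L³/(3EI) = 91.54/EI.
Compatibility at Y: δ_0 − R_Y·δ_{YY} = 0, so R_Y = 7085/91.54 = 77.4 kip.

R_Y = 77.4 kip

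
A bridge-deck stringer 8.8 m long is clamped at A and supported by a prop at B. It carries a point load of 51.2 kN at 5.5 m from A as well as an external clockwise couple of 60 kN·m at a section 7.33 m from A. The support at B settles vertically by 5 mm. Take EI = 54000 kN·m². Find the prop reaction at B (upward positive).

Release the roller at B. Primary structure: cantilever fixed at A.
Downward deflection at the released point B due to the loads:
  point load 51.2 at a = 5.5: Pa²(3L − a)/(6EI) = 5395/EI
  clockwise couple 60 at a = 7.33: M₀a(2L − a)/(2EI) = 2258/EI
  δ_0 = 7653/EI
Tip deflection under a unit load at B: L³/(3EI) = 227.2/EI.
With EI = 54000 kN·m²: δ_0 = 0.14173 m and δ_{BB} = 0.004207 m/kN.
Compatibility — the beam at B must follow the support down by 0.005 m: δ_0 − R_B·δ_{BB} = 0.005, so R_B = (0.14173 − 0.005)/0.004207 = 32.5 kN.

R_B = 32.5 kN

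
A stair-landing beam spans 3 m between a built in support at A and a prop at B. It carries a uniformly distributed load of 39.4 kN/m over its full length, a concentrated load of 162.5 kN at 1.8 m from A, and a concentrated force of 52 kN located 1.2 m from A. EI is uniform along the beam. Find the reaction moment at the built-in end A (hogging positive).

M_A = 156.2 kN·m

Choose R_B as the redundant. The primary structure is the cantilever fixed at A.
Free-end deflection of the primary structure under the applied loading (downward +):
  UDL 39.4: wL⁴/(8EI) = 398.9/EI
  point load 162.5 at a = 1.8: Pa²(3L − a)/(6EI) = 631.8/EI
  point load 52 at a = 1.2: Pa²(3L − a)/(6EI) = 97.34/EI
  δ_0 = 1128/EI
Tip deflection under a unit load at B: L³/(3EI) = 9/EI.
Compatibility at B: δ_0 − R_B·δ_{BB} = 0, so R_B = 1128/9 = 125.3 kN.
Moment equilibrium about A: M_A = Σ(load moments about A) − R_B·L = 532.2 − 125.3×3 = 156.2 kN·m.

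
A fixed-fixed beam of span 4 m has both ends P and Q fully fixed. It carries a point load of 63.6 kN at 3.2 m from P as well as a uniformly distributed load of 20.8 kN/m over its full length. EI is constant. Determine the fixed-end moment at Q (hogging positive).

Release both end moments; the primary structure is a simply-supported span PQ with redundants M_P and M_Q.
On the primary (simply-supported) span, the end slopes from the loading are:
  at P: point load 63.6 at a = 3.2: Pab(L + b)/(6LEI) = 32.56/EI
  at Q: point load 63.6 at a = 3.2: Pab(L + a)/(6LEI) = 48.84/EI
  at P: UDL 20.8: wL³/(24EI) = 55.47/EI
  at Q: UDL 20.8: wL³/(24EI) = 55.47/EI
  θ_P0 = 88.03/EI,  θ_Q0 = 104.3/EI
Flexibility coefficients: a unit moment at one end gives L/(3EI) there and L/(6EI) at the far end, so f₁₁ = f₂₂ = 1.333/EI and f₁₂ = f₂₁ = 0.6667/EI.
Compatibility — zero rotation at each built-in end:
  1.333 M_P + 0.6667 M_Q = 88.03
  0.6667 M_P + 1.333 M_Q = 104.3
Solving the pair gives M_P = 35.87 kN·m and M_Q = 60.3 kN·m (hogging).

M_Q = 60.3 kN·m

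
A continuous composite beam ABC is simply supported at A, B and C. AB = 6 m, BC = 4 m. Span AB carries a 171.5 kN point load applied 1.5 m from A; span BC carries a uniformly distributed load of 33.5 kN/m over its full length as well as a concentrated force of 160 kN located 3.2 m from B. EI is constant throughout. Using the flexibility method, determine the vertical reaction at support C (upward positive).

R_C = 164.1 kN

Insert a hinge at B; M_B is the redundant, and each span becomes simply supported.
End slopes at the hinge B, treating each span as simply supported:
  span AB: point load 171.5 at a = 1.5: Pab(L + a)/(6LEI) = 241.2/EI
  span BC: UDL 33.5: wL³/(24EI) = 89.33/EI
  span BC: point load 160 at a = 3.2: Pab(L + b)/(6LEI) = 81.92/EI
  relative rotation θ_0 = (241.2 + 171.3)/EI = 412.4/EI
A unit hogging moment at B produces rotation L₁/(3EI) + L₂/(3EI) = 3.333/EI.
Compatibility: M_B·(L₁+L₂)/(3EI) = θ_0, giving M_B = 123.7 kN·m (hogging).
Span BC, ΣM about C: R_B^{BC}·4 = 396 + 123.7, so R_B^{BC} = 129.9 kN and R_C = 294 − 129.9 = 164.1 kN.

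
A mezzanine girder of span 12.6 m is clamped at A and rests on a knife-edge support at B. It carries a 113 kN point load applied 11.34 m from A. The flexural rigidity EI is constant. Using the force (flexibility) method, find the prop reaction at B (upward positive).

Choose R_B as the redundant. The primary structure is the cantilever fixed at A.
Free-end deflection of the primary structure under the applied loading (downward +):
  point load 113 at a = 11.34: Pa²(3L − a)/(6EI) = 64083/EI
Flexibility coefficient — unit upward force at B: δ_{BB} = L³/(3EI) = 666.8/EI.
The prop prevents deflection at B: R_B = δ_0/δ_{BB} = 64083/666.8 = 96.11 kN.

R_B = 96.11 kN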